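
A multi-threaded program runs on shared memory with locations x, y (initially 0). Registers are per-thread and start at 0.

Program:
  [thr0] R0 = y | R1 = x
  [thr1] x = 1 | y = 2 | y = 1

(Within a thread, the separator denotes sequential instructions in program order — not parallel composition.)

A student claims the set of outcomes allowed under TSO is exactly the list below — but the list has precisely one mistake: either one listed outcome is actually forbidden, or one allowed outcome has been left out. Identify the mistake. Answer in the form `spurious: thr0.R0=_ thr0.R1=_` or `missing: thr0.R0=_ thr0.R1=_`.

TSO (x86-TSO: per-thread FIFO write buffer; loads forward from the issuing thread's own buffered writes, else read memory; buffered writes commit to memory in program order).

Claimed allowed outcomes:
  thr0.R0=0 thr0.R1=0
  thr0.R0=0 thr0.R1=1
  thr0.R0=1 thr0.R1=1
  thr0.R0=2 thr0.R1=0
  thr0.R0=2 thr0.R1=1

spurious: thr0.R0=2 thr0.R1=0

outcome vector order: (thr0.R0,thr0.R1)
TSO (4): 00; 01; 11; 21
claimed∖TSO = {20}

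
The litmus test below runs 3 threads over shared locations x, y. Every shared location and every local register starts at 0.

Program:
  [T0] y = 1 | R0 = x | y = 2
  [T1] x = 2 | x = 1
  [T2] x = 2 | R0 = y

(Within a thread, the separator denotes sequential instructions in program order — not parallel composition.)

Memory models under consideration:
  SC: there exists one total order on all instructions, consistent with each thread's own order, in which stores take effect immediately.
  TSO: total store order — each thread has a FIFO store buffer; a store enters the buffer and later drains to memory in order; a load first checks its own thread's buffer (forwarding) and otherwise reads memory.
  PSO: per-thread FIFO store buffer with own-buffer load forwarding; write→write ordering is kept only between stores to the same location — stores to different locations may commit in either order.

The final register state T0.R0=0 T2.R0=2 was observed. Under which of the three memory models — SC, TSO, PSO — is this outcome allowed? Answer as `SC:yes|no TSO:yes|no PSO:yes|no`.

SC:yes TSO:yes PSO:yes

outcome vector order: (T0.R0,T2.R0)
under SC → <0 1>; <0 2>; <1 0>; <1 1>; <1 2>; <2 0>; <2 1>; <2 2>
under TSO → <0 0>; <0 1>; <0 2>; <1 0>; <1 1>; <1 2>; <2 0>; <2 1>; <2 2>
under PSO → <0 0>; <0 1>; <0 2>; <1 0>; <1 1>; <1 2>; <2 0>; <2 1>; <2 2>
target <0 2> ∈ {SC,TSO,PSO}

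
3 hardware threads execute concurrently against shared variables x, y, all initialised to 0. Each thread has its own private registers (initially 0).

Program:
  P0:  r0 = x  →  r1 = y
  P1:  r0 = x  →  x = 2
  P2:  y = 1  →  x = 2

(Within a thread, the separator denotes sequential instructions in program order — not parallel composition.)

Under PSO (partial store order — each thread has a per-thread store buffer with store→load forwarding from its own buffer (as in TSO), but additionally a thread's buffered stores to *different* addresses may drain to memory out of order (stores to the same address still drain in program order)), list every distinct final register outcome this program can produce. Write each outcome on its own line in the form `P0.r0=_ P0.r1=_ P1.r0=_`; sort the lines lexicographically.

outcome vector order: (P0.r0,P0.r1,P1.r0)
|PSO outcomes| = 8

P0.r0=0 P0.r1=0 P1.r0=0
P0.r0=0 P0.r1=0 P1.r0=2
P0.r0=0 P0.r1=1 P1.r0=0
P0.r0=0 P0.r1=1 P1.r0=2
P0.r0=2 P0.r1=0 P1.r0=0
P0.r0=2 P0.r1=0 P1.r0=2
P0.r0=2 P0.r1=1 P1.r0=0
P0.r0=2 P0.r1=1 P1.r0=2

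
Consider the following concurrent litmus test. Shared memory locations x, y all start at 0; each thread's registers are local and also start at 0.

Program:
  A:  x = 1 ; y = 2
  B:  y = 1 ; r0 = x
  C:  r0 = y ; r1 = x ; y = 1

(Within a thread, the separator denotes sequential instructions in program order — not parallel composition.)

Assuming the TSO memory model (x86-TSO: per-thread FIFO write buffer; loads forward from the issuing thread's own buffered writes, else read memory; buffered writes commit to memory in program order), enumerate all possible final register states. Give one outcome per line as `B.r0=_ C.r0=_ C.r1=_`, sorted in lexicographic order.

outcome vector order: (B.r0,C.r0,C.r1)
|TSO outcomes| = 10

B.r0=0 C.r0=0 C.r1=0
B.r0=0 C.r0=0 C.r1=1
B.r0=0 C.r0=1 C.r1=0
B.r0=0 C.r0=1 C.r1=1
B.r0=0 C.r0=2 C.r1=1
B.r0=1 C.r0=0 C.r1=0
B.r0=1 C.r0=0 C.r1=1
B.r0=1 C.r0=1 C.r1=0
B.r0=1 C.r0=1 C.r1=1
B.r0=1 C.r0=2 C.r1=1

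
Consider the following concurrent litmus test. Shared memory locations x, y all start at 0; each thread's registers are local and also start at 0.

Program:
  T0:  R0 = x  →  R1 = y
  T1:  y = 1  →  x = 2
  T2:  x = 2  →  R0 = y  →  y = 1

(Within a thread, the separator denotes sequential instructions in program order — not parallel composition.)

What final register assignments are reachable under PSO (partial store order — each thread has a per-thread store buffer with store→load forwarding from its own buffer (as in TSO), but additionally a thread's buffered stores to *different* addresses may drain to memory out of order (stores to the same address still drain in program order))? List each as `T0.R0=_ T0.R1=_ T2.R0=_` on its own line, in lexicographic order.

outcome vector order: (T0.R0,T0.R1,T2.R0)
|PSO outcomes| = 8

T0.R0=0 T0.R1=0 T2.R0=0
T0.R0=0 T0.R1=0 T2.R0=1
T0.R0=0 T0.R1=1 T2.R0=0
T0.R0=0 T0.R1=1 T2.R0=1
T0.R0=2 T0.R1=0 T2.R0=0
T0.R0=2 T0.R1=0 T2.R0=1
T0.R0=2 T0.R1=1 T2.R0=0
T0.R0=2 T0.R1=1 T2.R0=1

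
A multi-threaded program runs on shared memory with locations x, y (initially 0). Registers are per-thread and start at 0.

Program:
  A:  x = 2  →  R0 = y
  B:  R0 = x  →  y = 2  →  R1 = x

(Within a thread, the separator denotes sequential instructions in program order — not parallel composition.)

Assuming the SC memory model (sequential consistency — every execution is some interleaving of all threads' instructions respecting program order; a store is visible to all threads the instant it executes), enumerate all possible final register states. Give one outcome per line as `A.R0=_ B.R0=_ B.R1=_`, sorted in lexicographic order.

outcome vector order: (A.R0,B.R0,B.R1)
|SC outcomes| = 5

A.R0=0 B.R0=0 B.R1=2
A.R0=0 B.R0=2 B.R1=2
A.R0=2 B.R0=0 B.R1=0
A.R0=2 B.R0=0 B.R1=2
A.R0=2 B.R0=2 B.R1=2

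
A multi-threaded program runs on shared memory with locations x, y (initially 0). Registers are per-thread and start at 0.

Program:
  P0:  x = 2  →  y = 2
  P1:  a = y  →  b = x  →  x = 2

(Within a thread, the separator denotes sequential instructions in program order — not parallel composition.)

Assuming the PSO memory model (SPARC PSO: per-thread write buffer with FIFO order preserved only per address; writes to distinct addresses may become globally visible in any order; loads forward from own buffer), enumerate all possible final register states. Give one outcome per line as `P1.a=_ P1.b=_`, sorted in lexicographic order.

P1.a=0 P1.b=0
P1.a=0 P1.b=2
P1.a=2 P1.b=0
P1.a=2 P1.b=2

outcome vector order: (P1.a,P1.b)
|PSO outcomes| = 4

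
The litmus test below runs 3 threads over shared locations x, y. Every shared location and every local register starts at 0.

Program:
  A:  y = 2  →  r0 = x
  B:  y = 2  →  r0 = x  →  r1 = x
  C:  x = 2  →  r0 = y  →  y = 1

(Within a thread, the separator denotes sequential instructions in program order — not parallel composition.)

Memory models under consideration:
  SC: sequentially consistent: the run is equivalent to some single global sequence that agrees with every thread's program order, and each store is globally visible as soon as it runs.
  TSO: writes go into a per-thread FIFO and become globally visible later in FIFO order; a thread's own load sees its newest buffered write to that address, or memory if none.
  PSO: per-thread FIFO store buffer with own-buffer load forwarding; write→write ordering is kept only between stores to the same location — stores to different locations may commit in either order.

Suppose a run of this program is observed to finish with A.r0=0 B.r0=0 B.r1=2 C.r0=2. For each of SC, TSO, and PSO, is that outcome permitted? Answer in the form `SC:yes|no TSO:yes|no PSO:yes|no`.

outcome vector order: (A.r0,B.r0,B.r1,C.r0)
[SC] allowed = {(0,0,0,2) (0,0,2,2) (0,2,2,2) (2,0,0,2) (2,0,2,2) (2,2,2,0) (2,2,2,2)}
[TSO] allowed = {(0,0,0,0) (0,0,0,2) (0,0,2,0) (0,0,2,2) (0,2,2,0) (0,2,2,2) (2,0,0,0) (2,0,0,2) (2,0,2,0) (2,0,2,2) (2,2,2,0) (2,2,2,2)}
[PSO] allowed = {(0,0,0,0) (0,0,0,2) (0,0,2,0) (0,0,2,2) (0,2,2,0) (0,2,2,2) (2,0,0,0) (2,0,0,2) (2,0,2,0) (2,0,2,2) (2,2,2,0) (2,2,2,2)}
target (0,0,2,2) ∈ {SC,TSO,PSO}

SC:yes TSO:yes PSO:yes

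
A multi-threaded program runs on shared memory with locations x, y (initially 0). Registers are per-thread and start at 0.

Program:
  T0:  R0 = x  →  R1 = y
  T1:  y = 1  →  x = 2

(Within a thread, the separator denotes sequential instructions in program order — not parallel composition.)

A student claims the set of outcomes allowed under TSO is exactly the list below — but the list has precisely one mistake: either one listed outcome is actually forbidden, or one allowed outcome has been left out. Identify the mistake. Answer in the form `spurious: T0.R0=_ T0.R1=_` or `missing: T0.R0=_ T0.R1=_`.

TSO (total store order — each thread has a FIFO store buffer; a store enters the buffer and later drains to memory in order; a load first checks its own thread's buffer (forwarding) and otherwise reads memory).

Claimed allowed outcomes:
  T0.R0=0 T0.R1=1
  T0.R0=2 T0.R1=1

outcome vector order: (T0.R0,T0.R1)
under TSO → <0 0>, <0 1>, <2 1>
TSO∖claimed = {<0 0>}

missing: T0.R0=0 T0.R1=0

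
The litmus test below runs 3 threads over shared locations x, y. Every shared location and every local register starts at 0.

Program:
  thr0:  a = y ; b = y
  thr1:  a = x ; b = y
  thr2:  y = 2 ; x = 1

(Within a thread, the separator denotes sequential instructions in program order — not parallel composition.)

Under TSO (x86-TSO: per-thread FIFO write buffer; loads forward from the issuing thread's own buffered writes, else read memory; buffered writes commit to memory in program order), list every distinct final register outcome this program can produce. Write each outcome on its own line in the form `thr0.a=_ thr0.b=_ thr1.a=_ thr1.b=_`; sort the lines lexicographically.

thr0.a=0 thr0.b=0 thr1.a=0 thr1.b=0
thr0.a=0 thr0.b=0 thr1.a=0 thr1.b=2
thr0.a=0 thr0.b=0 thr1.a=1 thr1.b=2
thr0.a=0 thr0.b=2 thr1.a=0 thr1.b=0
thr0.a=0 thr0.b=2 thr1.a=0 thr1.b=2
thr0.a=0 thr0.b=2 thr1.a=1 thr1.b=2
thr0.a=2 thr0.b=2 thr1.a=0 thr1.b=0
thr0.a=2 thr0.b=2 thr1.a=0 thr1.b=2
thr0.a=2 thr0.b=2 thr1.a=1 thr1.b=2

outcome vector order: (thr0.a,thr0.b,thr1.a,thr1.b)
|TSO outcomes| = 9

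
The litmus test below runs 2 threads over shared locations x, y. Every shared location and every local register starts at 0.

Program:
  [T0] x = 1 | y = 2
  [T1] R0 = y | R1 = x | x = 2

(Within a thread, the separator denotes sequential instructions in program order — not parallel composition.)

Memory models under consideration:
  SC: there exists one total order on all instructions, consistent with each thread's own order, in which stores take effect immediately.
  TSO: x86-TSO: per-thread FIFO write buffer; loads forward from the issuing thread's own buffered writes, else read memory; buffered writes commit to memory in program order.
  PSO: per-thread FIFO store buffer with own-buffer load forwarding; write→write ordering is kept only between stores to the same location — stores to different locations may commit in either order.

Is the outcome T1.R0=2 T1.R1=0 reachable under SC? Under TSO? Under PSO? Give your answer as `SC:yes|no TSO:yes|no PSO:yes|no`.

outcome vector order: (T1.R0,T1.R1)
SC (3): (0,0) (0,1) (2,1)
TSO (3): (0,0) (0,1) (2,1)
PSO (4): (0,0) (0,1) (2,0) (2,1)
target (2,0) ∈ {PSO}

SC:no TSO:no PSO:yes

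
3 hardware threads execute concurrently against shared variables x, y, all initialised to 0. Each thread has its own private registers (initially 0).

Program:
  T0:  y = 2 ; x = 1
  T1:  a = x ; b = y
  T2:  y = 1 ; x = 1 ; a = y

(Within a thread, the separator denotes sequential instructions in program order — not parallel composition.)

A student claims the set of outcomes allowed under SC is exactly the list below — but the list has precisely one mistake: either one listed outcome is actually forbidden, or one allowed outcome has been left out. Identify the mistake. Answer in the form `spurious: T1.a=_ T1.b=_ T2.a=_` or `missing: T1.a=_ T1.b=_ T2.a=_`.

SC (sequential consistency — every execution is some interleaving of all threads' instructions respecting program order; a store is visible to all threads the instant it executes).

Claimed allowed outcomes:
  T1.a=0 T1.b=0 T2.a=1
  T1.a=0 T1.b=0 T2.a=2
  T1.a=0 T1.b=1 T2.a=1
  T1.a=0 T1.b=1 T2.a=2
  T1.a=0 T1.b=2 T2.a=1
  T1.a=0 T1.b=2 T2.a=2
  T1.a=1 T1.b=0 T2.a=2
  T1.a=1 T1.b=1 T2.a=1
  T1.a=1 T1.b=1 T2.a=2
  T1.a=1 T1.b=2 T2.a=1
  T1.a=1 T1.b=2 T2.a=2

spurious: T1.a=1 T1.b=0 T2.a=2

outcome vector order: (T1.a,T1.b,T2.a)
[SC] allowed = {(0,0,1); (0,0,2); (0,1,1); (0,1,2); (0,2,1); (0,2,2); (1,1,1); (1,1,2); (1,2,1); (1,2,2)}
claimed∖SC = {(1,0,2)}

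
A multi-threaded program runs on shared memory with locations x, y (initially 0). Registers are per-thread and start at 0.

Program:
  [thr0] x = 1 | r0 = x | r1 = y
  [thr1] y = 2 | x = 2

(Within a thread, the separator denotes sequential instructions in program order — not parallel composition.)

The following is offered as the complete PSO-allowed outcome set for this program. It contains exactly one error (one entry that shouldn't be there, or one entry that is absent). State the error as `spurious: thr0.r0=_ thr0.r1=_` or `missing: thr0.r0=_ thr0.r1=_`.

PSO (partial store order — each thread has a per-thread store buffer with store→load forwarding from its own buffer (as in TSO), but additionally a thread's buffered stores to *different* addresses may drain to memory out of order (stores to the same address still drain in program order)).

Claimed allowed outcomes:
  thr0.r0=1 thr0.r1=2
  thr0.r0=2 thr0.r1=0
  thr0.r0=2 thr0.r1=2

missing: thr0.r0=1 thr0.r1=0

outcome vector order: (thr0.r0,thr0.r1)
under PSO → <1 0>; <1 2>; <2 0>; <2 2>
PSO∖claimed = {<1 0>}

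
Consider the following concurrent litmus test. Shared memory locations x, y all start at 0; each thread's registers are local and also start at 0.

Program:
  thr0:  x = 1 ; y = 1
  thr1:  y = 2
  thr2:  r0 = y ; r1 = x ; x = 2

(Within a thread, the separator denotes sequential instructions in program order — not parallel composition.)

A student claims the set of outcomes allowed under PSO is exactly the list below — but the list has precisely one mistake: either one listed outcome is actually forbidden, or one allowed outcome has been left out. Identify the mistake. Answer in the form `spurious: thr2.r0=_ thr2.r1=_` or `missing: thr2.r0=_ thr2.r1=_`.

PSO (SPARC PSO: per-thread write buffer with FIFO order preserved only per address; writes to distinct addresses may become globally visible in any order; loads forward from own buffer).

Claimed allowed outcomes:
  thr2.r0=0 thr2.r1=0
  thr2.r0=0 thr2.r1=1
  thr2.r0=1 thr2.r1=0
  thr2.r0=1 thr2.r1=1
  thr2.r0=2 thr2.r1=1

missing: thr2.r0=2 thr2.r1=0

outcome vector order: (thr2.r0,thr2.r1)
under PSO → <0 0> <0 1> <1 0> <1 1> <2 0> <2 1>
PSO∖claimed = {<2 0>}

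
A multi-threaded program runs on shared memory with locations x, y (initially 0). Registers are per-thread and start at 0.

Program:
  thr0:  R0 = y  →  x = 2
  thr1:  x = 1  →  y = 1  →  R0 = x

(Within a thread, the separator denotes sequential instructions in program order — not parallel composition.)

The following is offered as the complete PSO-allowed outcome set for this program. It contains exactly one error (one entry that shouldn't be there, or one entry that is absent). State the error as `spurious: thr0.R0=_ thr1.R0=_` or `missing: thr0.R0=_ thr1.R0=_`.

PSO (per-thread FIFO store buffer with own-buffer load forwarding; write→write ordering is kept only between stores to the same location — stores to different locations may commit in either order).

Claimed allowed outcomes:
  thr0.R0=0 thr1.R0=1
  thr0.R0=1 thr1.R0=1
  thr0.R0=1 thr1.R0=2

outcome vector order: (thr0.R0,thr1.R0)
[PSO] allowed = {0/1 0/2 1/1 1/2}
PSO∖claimed = {0/2}

missing: thr0.R0=0 thr1.R0=2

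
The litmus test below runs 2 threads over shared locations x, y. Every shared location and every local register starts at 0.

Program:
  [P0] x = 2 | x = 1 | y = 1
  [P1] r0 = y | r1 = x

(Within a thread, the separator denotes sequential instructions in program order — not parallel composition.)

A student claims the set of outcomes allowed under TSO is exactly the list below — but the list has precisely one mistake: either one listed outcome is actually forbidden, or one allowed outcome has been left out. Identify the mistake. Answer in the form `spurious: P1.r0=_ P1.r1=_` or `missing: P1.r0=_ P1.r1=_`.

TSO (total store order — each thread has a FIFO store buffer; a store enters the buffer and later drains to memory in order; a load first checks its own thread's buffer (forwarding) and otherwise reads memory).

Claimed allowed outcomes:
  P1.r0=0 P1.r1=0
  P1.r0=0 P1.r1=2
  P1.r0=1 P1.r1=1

missing: P1.r0=0 P1.r1=1

outcome vector order: (P1.r0,P1.r1)
TSO: 4 outcomes — {<0 0>, <0 1>, <0 2>, <1 1>}
TSO∖claimed = {<0 1>}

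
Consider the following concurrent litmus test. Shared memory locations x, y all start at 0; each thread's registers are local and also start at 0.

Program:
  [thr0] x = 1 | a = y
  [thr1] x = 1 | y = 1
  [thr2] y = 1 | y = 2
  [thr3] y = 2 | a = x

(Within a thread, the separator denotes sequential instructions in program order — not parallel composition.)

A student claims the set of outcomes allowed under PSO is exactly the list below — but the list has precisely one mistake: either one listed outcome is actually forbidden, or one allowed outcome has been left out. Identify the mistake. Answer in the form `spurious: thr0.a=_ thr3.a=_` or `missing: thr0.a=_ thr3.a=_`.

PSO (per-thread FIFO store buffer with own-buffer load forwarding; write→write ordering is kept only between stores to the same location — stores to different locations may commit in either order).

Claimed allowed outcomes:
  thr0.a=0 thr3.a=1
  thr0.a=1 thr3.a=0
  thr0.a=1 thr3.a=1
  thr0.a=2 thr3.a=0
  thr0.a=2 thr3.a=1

outcome vector order: (thr0.a,thr3.a)
under PSO → 0/0 0/1 1/0 1/1 2/0 2/1
PSO∖claimed = {0/0}

missing: thr0.a=0 thr3.a=0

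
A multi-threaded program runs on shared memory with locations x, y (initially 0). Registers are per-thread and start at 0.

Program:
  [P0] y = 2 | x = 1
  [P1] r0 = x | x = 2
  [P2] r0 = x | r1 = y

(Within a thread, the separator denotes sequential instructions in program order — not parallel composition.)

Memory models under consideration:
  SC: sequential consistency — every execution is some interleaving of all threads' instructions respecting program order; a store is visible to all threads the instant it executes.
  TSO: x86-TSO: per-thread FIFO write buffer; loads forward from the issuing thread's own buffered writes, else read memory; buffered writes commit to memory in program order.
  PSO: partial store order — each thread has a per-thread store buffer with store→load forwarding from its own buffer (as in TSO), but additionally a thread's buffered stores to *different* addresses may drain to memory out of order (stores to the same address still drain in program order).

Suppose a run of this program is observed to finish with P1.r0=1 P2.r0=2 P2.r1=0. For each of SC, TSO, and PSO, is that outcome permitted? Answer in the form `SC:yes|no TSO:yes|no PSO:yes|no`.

SC:no TSO:no PSO:yes

outcome vector order: (P1.r0,P2.r0,P2.r1)
under SC → 000 002 012 020 022 100 102 112 122
under TSO → 000 002 012 020 022 100 102 112 122
under PSO → 000 002 010 012 020 022 100 102 110 112 120 122
target 120 ∈ {PSO}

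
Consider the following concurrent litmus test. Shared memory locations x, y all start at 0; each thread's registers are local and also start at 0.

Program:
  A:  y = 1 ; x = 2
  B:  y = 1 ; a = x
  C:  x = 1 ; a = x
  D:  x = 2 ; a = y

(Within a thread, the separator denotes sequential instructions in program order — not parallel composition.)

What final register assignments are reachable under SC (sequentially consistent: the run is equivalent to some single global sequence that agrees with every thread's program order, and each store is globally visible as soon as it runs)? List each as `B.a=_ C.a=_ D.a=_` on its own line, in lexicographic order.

B.a=0 C.a=1 D.a=1
B.a=0 C.a=2 D.a=1
B.a=1 C.a=1 D.a=0
B.a=1 C.a=1 D.a=1
B.a=1 C.a=2 D.a=0
B.a=1 C.a=2 D.a=1
B.a=2 C.a=1 D.a=0
B.a=2 C.a=1 D.a=1
B.a=2 C.a=2 D.a=0
B.a=2 C.a=2 D.a=1

outcome vector order: (B.a,C.a,D.a)
|SC outcomes| = 10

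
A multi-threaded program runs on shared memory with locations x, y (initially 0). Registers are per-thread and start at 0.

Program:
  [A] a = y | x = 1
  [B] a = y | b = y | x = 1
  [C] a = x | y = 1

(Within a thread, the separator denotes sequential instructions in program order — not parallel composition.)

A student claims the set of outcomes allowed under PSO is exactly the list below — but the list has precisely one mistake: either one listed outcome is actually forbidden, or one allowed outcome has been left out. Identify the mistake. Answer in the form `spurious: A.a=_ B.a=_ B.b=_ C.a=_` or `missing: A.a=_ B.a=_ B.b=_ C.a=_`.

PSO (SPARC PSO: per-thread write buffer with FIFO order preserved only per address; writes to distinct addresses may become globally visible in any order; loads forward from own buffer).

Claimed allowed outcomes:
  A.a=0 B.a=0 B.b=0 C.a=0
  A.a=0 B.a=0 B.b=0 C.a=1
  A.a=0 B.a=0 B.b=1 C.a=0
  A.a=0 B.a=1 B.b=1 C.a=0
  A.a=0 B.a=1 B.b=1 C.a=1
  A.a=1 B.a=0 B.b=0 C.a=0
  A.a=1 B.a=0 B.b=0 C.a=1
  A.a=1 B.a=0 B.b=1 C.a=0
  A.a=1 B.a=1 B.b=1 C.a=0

missing: A.a=0 B.a=0 B.b=1 C.a=1

outcome vector order: (A.a,B.a,B.b,C.a)
[PSO] allowed = {(0,0,0,0) (0,0,0,1) (0,0,1,0) (0,0,1,1) (0,1,1,0) (0,1,1,1) (1,0,0,0) (1,0,0,1) (1,0,1,0) (1,1,1,0)}
PSO∖claimed = {(0,0,1,1)}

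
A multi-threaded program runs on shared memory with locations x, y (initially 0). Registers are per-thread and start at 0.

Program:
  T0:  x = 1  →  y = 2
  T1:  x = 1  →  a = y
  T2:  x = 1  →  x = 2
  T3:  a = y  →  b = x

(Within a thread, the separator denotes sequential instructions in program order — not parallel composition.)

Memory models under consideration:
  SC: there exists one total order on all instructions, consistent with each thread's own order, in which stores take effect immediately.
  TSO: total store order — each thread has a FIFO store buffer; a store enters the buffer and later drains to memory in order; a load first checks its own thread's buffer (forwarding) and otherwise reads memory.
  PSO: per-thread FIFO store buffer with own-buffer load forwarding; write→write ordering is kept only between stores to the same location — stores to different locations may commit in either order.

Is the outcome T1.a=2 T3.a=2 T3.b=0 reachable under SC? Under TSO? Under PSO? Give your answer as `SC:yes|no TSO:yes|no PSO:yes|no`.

SC:no TSO:no PSO:yes

outcome vector order: (T1.a,T3.a,T3.b)
[SC] allowed = {(0,0,0); (0,0,1); (0,0,2); (0,2,1); (0,2,2); (2,0,0); (2,0,1); (2,0,2); (2,2,1); (2,2,2)}
[TSO] allowed = {(0,0,0); (0,0,1); (0,0,2); (0,2,1); (0,2,2); (2,0,0); (2,0,1); (2,0,2); (2,2,1); (2,2,2)}
[PSO] allowed = {(0,0,0); (0,0,1); (0,0,2); (0,2,0); (0,2,1); (0,2,2); (2,0,0); (2,0,1); (2,0,2); (2,2,0); (2,2,1); (2,2,2)}
target (2,2,0) ∈ {PSO}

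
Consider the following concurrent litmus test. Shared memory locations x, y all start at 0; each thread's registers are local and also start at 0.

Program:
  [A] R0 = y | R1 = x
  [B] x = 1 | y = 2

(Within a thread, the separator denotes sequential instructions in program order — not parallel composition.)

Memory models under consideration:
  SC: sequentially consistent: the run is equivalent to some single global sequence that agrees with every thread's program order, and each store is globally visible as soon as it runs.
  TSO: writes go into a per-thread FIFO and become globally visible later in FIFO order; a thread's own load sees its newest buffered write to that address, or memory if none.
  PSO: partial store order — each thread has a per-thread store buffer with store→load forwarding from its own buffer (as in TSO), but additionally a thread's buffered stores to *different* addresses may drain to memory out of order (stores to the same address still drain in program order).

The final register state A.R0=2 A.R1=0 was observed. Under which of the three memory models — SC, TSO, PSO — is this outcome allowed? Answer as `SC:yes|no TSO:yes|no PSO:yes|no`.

SC:no TSO:no PSO:yes

outcome vector order: (A.R0,A.R1)
SC: 3 outcomes — {00 01 21}
TSO: 3 outcomes — {00 01 21}
PSO: 4 outcomes — {00 01 20 21}
target 20 ∈ {PSO}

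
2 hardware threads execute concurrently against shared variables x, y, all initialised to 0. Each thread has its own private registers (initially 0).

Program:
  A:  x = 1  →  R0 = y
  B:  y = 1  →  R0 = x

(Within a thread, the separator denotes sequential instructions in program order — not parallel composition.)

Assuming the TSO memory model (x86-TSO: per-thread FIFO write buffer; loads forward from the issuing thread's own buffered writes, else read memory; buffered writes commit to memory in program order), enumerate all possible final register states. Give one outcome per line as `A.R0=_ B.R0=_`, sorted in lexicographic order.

outcome vector order: (A.R0,B.R0)
|TSO outcomes| = 4

A.R0=0 B.R0=0
A.R0=0 B.R0=1
A.R0=1 B.R0=0
A.R0=1 B.R0=1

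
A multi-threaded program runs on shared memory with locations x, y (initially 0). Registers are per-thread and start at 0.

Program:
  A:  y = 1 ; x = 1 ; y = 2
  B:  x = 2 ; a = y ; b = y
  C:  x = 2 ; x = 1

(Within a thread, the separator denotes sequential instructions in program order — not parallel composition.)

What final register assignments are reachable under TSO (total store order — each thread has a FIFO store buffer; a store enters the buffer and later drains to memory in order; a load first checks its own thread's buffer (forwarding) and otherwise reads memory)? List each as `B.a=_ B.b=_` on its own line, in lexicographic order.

B.a=0 B.b=0
B.a=0 B.b=1
B.a=0 B.b=2
B.a=1 B.b=1
B.a=1 B.b=2
B.a=2 B.b=2

outcome vector order: (B.a,B.b)
|TSO outcomes| = 6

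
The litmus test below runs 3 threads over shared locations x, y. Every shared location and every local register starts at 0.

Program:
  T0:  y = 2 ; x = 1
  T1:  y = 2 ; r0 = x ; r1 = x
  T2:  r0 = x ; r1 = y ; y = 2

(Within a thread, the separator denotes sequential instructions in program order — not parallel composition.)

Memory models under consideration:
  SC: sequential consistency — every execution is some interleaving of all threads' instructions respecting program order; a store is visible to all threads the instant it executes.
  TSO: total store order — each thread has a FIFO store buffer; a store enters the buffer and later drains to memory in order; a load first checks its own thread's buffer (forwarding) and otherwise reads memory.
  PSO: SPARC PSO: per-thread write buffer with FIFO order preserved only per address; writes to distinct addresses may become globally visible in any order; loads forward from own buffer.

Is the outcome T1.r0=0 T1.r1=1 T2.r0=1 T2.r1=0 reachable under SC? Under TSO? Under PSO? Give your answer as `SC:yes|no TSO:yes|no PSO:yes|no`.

outcome vector order: (T1.r0,T1.r1,T2.r0,T2.r1)
SC: 9 outcomes — {(0,0,0,0), (0,0,0,2), (0,0,1,2), (0,1,0,0), (0,1,0,2), (0,1,1,2), (1,1,0,0), (1,1,0,2), (1,1,1,2)}
TSO: 9 outcomes — {(0,0,0,0), (0,0,0,2), (0,0,1,2), (0,1,0,0), (0,1,0,2), (0,1,1,2), (1,1,0,0), (1,1,0,2), (1,1,1,2)}
PSO: 12 outcomes — {(0,0,0,0), (0,0,0,2), (0,0,1,0), (0,0,1,2), (0,1,0,0), (0,1,0,2), (0,1,1,0), (0,1,1,2), (1,1,0,0), (1,1,0,2), (1,1,1,0), (1,1,1,2)}
target (0,1,1,0) ∈ {PSO}

SC:no TSO:no PSO:yes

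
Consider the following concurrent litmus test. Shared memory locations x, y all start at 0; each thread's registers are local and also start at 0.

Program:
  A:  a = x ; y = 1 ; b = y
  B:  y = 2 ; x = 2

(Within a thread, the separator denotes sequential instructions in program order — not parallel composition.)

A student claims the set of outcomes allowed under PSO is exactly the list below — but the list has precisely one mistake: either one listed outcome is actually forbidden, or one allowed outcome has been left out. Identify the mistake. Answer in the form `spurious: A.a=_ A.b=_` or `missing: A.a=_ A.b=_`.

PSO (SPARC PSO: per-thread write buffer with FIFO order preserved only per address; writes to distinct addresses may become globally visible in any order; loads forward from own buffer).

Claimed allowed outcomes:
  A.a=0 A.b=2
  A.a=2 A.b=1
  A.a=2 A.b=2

outcome vector order: (A.a,A.b)
PSO: 4 outcomes — {01, 02, 21, 22}
PSO∖claimed = {01}

missing: A.a=0 A.b=1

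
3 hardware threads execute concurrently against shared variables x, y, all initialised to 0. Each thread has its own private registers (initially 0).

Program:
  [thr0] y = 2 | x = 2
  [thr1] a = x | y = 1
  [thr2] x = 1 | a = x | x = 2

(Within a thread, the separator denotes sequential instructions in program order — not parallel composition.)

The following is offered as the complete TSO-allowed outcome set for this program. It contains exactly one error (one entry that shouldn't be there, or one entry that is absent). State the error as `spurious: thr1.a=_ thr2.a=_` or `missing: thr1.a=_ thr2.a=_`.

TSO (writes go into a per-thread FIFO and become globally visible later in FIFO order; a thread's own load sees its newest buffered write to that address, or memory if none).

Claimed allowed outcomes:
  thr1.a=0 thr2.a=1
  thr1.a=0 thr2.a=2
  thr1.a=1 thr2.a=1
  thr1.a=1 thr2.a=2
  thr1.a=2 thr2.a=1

missing: thr1.a=2 thr2.a=2

outcome vector order: (thr1.a,thr2.a)
TSO: 6 outcomes — {01; 02; 11; 12; 21; 22}
TSO∖claimed = {22}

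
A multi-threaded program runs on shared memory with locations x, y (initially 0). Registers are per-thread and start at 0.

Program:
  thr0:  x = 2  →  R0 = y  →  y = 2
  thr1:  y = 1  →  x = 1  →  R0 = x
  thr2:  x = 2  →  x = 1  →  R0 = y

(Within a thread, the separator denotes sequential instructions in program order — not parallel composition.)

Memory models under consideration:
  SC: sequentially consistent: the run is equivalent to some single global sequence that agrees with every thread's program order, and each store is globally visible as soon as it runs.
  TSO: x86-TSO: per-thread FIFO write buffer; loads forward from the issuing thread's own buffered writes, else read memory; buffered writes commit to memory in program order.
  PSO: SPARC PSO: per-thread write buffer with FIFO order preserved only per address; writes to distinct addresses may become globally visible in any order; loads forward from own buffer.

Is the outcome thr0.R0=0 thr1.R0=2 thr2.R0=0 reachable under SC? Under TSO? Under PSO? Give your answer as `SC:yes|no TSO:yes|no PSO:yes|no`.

SC:no TSO:yes PSO:yes

outcome vector order: (thr0.R0,thr1.R0,thr2.R0)
[SC] allowed = {<0 1 0> <0 1 1> <0 1 2> <0 2 1> <0 2 2> <1 1 0> <1 1 1> <1 1 2> <1 2 0> <1 2 1> <1 2 2>}
[TSO] allowed = {<0 1 0> <0 1 1> <0 1 2> <0 2 0> <0 2 1> <0 2 2> <1 1 0> <1 1 1> <1 1 2> <1 2 0> <1 2 1> <1 2 2>}
[PSO] allowed = {<0 1 0> <0 1 1> <0 1 2> <0 2 0> <0 2 1> <0 2 2> <1 1 0> <1 1 1> <1 1 2> <1 2 0> <1 2 1> <1 2 2>}
target <0 2 0> ∈ {TSO,PSO}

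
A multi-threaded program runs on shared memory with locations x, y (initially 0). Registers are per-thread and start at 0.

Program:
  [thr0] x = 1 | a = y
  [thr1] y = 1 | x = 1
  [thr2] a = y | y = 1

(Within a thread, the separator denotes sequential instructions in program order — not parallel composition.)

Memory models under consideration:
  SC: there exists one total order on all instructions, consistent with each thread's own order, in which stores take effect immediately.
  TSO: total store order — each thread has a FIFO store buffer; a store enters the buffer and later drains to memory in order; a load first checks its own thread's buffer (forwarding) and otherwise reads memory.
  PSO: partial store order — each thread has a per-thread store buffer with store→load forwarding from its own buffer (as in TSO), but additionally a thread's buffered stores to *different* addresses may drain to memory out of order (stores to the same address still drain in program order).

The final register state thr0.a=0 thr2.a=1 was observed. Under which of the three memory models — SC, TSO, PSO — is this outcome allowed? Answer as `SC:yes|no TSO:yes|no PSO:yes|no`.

outcome vector order: (thr0.a,thr2.a)
SC: 4 outcomes — {<0 0>, <0 1>, <1 0>, <1 1>}
TSO: 4 outcomes — {<0 0>, <0 1>, <1 0>, <1 1>}
PSO: 4 outcomes — {<0 0>, <0 1>, <1 0>, <1 1>}
target <0 1> ∈ {SC,TSO,PSO}

SC:yes TSO:yes PSO:yes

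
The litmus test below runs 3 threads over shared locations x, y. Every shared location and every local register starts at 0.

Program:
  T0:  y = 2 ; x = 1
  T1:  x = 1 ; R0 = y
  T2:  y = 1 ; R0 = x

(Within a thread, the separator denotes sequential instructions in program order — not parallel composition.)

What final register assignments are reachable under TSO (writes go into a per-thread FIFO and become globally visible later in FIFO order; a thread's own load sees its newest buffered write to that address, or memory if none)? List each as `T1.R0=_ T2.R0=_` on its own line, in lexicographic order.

outcome vector order: (T1.R0,T2.R0)
|TSO outcomes| = 6

T1.R0=0 T2.R0=0
T1.R0=0 T2.R0=1
T1.R0=1 T2.R0=0
T1.R0=1 T2.R0=1
T1.R0=2 T2.R0=0
T1.R0=2 T2.R0=1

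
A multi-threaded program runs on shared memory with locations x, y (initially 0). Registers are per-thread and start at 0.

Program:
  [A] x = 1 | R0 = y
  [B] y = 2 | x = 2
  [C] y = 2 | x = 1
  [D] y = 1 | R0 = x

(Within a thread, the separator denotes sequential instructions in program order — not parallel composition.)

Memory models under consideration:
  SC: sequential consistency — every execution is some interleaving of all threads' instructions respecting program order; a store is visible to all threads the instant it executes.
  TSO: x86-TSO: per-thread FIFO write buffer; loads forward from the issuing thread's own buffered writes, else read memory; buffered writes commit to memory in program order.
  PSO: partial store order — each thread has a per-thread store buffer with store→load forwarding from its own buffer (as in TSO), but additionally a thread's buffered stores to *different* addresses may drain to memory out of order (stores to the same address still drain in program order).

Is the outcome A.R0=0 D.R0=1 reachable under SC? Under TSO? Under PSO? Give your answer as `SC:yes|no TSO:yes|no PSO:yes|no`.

SC:yes TSO:yes PSO:yes

outcome vector order: (A.R0,D.R0)
under SC → 0/1; 0/2; 1/0; 1/1; 1/2; 2/0; 2/1; 2/2
under TSO → 0/0; 0/1; 0/2; 1/0; 1/1; 1/2; 2/0; 2/1; 2/2
under PSO → 0/0; 0/1; 0/2; 1/0; 1/1; 1/2; 2/0; 2/1; 2/2
target 0/1 ∈ {SC,TSO,PSO}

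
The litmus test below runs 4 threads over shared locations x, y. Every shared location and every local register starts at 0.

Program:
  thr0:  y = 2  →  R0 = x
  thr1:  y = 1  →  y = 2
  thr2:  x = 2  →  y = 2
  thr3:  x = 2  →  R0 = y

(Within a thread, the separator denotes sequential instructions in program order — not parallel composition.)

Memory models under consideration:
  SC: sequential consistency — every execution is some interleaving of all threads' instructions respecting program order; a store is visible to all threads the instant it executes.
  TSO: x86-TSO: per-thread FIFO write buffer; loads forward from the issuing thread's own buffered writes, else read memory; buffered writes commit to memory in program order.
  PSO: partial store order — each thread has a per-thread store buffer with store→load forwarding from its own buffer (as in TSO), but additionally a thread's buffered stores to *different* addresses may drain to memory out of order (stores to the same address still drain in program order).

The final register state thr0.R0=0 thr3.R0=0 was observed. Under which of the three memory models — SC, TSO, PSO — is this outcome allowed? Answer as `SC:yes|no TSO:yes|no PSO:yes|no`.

SC:no TSO:yes PSO:yes

outcome vector order: (thr0.R0,thr3.R0)
SC (5): 01 02 20 21 22
TSO (6): 00 01 02 20 21 22
PSO (6): 00 01 02 20 21 22
target 00 ∈ {TSO,PSO}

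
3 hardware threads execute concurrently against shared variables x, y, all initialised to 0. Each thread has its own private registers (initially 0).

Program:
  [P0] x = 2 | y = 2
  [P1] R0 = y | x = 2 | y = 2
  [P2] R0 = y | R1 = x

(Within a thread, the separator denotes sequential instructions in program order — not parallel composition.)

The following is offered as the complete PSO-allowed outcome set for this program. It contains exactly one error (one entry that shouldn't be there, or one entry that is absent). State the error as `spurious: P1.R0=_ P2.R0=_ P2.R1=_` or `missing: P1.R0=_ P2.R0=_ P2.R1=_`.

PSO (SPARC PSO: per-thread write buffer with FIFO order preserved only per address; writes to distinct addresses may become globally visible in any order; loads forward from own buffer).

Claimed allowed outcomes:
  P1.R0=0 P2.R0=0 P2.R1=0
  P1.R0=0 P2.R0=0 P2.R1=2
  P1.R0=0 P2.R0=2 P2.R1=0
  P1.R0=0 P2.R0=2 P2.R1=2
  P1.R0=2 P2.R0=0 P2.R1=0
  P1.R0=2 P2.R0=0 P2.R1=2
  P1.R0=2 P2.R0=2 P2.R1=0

missing: P1.R0=2 P2.R0=2 P2.R1=2

outcome vector order: (P1.R0,P2.R0,P2.R1)
[PSO] allowed = {<0 0 0>; <0 0 2>; <0 2 0>; <0 2 2>; <2 0 0>; <2 0 2>; <2 2 0>; <2 2 2>}
PSO∖claimed = {<2 2 2>}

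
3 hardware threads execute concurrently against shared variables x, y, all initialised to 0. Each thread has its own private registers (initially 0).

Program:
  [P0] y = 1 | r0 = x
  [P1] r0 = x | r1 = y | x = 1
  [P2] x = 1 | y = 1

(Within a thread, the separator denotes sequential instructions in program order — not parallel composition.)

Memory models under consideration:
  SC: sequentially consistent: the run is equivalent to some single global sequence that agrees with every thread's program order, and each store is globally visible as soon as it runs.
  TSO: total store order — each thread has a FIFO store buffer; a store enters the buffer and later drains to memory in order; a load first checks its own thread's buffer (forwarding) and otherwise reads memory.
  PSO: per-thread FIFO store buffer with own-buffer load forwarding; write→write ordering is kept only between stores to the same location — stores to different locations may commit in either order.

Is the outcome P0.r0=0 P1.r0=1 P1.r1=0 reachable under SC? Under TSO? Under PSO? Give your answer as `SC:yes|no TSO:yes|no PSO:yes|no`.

SC:no TSO:yes PSO:yes

outcome vector order: (P0.r0,P1.r0,P1.r1)
SC (7): (0,0,0); (0,0,1); (0,1,1); (1,0,0); (1,0,1); (1,1,0); (1,1,1)
TSO (8): (0,0,0); (0,0,1); (0,1,0); (0,1,1); (1,0,0); (1,0,1); (1,1,0); (1,1,1)
PSO (8): (0,0,0); (0,0,1); (0,1,0); (0,1,1); (1,0,0); (1,0,1); (1,1,0); (1,1,1)
target (0,1,0) ∈ {TSO,PSO}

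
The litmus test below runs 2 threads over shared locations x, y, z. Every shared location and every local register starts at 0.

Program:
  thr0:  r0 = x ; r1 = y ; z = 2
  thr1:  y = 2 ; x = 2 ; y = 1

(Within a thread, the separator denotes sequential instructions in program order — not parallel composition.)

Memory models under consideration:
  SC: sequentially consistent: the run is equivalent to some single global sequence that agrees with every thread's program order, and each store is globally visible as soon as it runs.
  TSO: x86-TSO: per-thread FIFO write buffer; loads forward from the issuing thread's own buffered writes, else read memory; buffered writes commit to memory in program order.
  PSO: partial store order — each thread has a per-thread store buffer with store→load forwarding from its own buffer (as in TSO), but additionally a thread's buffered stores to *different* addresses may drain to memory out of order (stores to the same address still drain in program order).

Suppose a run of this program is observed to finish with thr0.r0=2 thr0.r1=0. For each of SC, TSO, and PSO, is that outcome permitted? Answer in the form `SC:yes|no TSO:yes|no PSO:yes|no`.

SC:no TSO:no PSO:yes

outcome vector order: (thr0.r0,thr0.r1)
SC: 5 outcomes — {0/0 0/1 0/2 2/1 2/2}
TSO: 5 outcomes — {0/0 0/1 0/2 2/1 2/2}
PSO: 6 outcomes — {0/0 0/1 0/2 2/0 2/1 2/2}
target 2/0 ∈ {PSO}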